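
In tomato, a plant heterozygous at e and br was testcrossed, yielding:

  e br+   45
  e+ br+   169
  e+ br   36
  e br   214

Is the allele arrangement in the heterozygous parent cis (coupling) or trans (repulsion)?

The two most frequent classes are e+ br+ (169) and e br (214); these are the parental (non-recombinant) types.
So the F1 carried e+ br+ on one chromosome and e br on the other — the recessive alleles are on the same chromosome (cis / coupling).

cis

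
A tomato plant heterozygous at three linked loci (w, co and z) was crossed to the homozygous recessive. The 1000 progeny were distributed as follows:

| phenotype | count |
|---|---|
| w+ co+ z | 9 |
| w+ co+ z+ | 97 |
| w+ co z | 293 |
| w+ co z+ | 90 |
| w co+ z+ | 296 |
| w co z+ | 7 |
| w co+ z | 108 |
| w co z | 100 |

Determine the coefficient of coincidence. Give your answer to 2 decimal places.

0.35

The two most frequent reciprocal classes, w co+ z+ and w+ co z, are the parental types, so the F1 was w co+ z+ / w+ co z.
The two rarest classes, w co z+ and w+ co+ z, are the double crossovers. Comparing them with the parentals, only the co allele has switched, so co is the middle locus and the order is z – co – w.
z–co: (198 + 16)/1000 = 0.2140; co–w: (197 + 16)/1000 = 0.2130.
Expected DCO frequency = 0.2140 × 0.2130 ≈ 0.04558; observed = 16/1000 ≈ 0.01600.
Coefficient of coincidence = 0.01600/0.04558 ≈ 0.35.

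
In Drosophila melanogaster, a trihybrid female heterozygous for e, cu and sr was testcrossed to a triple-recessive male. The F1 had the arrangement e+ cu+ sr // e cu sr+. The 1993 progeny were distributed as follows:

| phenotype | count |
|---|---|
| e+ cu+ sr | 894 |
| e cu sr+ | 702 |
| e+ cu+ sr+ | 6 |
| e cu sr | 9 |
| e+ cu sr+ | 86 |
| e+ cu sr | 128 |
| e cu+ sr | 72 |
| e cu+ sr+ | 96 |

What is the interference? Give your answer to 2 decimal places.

The two rarest classes, e+ cu+ sr+ and e cu sr, are the double crossovers. Comparing them with the parentals, only the sr allele has switched, so sr is the middle locus and the order is cu – sr – e.
cu–sr: (224 + 15)/1993 = 0.1199; sr–e: (158 + 15)/1993 = 0.0868.
Expected DCO frequency = 0.1199 × 0.0868 ≈ 0.01041; observed = 15/1993 ≈ 0.00753.
Coefficient of coincidence = 0.00753/0.01041 ≈ 0.72; interference = 1 − 0.72 = 0.28.

0.28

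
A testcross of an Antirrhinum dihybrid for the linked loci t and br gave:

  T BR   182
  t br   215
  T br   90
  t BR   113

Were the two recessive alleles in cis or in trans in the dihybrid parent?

The two most frequent classes are T BR (182) and t br (215); these are the parental (non-recombinant) types.
So the F1 carried T BR on one chromosome and t br on the other — the recessive alleles are on the same chromosome (cis / coupling).

cis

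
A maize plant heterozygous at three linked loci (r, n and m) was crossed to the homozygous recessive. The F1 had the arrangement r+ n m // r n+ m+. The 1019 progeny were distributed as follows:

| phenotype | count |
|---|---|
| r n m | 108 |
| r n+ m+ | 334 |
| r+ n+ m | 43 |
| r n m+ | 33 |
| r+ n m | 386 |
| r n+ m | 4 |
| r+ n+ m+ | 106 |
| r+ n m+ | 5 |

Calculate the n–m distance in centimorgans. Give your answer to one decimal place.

The two rarest classes, r+ n m+ and r n+ m, are the double crossovers. Comparing them with the parentals, only the m allele has switched, so m is the middle locus and the order is n – m – r.
Crossovers in the n–m interval produce the single-crossover classes r+ n+ m and r n m+ (43 + 33 = 76) plus the double crossovers (9).
RF(n–m) = (76 + 9) / 1019 = 85/1019 = 0.0834 → 8.3 centimorgans.

8.3 centimorgans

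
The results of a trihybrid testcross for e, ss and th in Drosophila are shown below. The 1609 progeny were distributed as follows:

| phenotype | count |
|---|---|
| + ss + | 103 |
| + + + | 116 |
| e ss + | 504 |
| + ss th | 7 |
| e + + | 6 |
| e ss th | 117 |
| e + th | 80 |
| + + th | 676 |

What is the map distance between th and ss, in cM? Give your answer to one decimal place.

15.3 cM

The two most frequent reciprocal classes, e ss + and + + th, are the parental types, so the F1 was e ss + / + + th.
The two rarest classes, e + + and + ss th, are the double crossovers. Comparing them with the parentals, only the ss allele has switched, so ss is the middle locus and the order is th – ss – e.
Crossovers in the th–ss interval produce the single-crossover classes e ss th and + + + (117 + 116 = 233) plus the double crossovers (13).
RF(th–ss) = (233 + 13) / 1609 = 246/1609 = 0.1529 → 15.3 cM.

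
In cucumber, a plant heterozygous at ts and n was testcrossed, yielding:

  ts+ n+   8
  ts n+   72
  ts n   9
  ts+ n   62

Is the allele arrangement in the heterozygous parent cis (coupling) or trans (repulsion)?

trans

The two most frequent classes are ts+ n (62) and ts n+ (72); these are the parental (non-recombinant) types.
So the F1 carried ts+ n on one chromosome and ts n+ on the other — the recessive alleles are on opposite chromosomes (trans / repulsion).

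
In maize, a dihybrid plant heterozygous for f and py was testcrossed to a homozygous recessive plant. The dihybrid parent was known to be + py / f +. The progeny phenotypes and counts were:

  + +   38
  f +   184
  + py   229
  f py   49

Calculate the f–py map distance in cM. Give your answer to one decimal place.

The recombinant classes are + + and f py: 38 + 49 = 87.
Recombination frequency = 87/500 = 0.1740 ≈ 17.4%, i.e. 17.4 cM.

17.4 cM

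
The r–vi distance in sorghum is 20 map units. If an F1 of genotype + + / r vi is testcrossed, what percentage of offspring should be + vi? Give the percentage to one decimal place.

A map distance of 20 map units corresponds to a recombination frequency of 0.200.
The F1 is + + / r vi, so + vi is a recombinant gamete class with expected frequency r/2 = 0.200/2 = 0.1000.
That is 0.1000 = 10.0% of the progeny.

10.0%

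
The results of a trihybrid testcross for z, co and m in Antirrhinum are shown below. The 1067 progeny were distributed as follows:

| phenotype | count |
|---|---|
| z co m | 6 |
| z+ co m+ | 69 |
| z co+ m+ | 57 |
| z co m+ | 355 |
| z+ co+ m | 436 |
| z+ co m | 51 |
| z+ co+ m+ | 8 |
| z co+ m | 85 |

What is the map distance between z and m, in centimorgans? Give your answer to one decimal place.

The two most frequent reciprocal classes, z+ co+ m and z co m+, are the parental types, so the F1 was z+ co+ m / z co m+.
The two rarest classes, z+ co+ m+ and z co m, are the double crossovers. Comparing them with the parentals, only the m allele has switched, so m is the middle locus and the order is z – m – co.
Crossovers in the z–m interval produce the single-crossover classes z co+ m and z+ co m+ (85 + 69 = 154) plus the double crossovers (14).
RF(z–m) = (154 + 14) / 1067 = 168/1067 = 0.1575 → 15.7 centimorgans.

15.7 centimorgans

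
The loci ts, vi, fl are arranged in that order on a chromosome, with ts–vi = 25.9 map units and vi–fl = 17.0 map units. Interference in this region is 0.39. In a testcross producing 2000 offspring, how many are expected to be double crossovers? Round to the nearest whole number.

54

Map distances give recombination frequencies of 0.259 and 0.170 for the two intervals.
With interference 0.39 (so coincidence = 0.61), expected double-crossover frequency = 0.259 × 0.170 × 0.61 = 0.02686.
Expected number = 0.02686 × 2000 = 53.72 ≈ 54.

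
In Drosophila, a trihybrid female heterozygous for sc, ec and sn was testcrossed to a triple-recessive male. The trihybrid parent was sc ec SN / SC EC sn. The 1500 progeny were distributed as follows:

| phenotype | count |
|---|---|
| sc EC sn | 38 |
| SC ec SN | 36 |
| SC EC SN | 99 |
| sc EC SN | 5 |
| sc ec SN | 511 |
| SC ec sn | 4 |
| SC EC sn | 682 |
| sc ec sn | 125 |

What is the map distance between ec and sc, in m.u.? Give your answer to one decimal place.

5.5 m.u.

The two rarest classes, sc EC SN and SC ec sn, are the double crossovers. Comparing them with the parentals, only the ec allele has switched, so ec is the middle locus and the order is sc – ec – sn.
Crossovers in the sc–ec interval produce the single-crossover classes SC ec SN and sc EC sn (36 + 38 = 74) plus the double crossovers (9).
RF(sc–ec) = (74 + 9) / 1500 = 83/1500 = 0.0553 → 5.5 m.u.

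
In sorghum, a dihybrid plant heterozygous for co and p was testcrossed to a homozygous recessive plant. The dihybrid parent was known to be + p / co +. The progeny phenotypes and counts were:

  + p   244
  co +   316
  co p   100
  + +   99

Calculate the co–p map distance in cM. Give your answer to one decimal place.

The recombinant classes are + + and co p: 99 + 100 = 199.
Recombination frequency = 199/759 = 0.2622 ≈ 26.2%, i.e. 26.2 cM.

26.2 cM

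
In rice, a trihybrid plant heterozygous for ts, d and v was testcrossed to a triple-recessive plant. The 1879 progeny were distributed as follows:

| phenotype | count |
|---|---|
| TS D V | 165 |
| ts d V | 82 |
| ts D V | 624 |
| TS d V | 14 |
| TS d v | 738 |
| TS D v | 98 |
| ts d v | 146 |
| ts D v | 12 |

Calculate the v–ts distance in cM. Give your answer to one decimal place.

17.9 cM

The two most frequent reciprocal classes, TS d v and ts D V, are the parental types, so the F1 was TS d v / ts D V.
The two rarest classes, TS d V and ts D v, are the double crossovers. Comparing them with the parentals, only the v allele has switched, so v is the middle locus and the order is d – v – ts.
Crossovers in the v–ts interval produce the single-crossover classes ts d v and TS D V (146 + 165 = 311) plus the double crossovers (26).
RF(v–ts) = (311 + 26) / 1879 = 337/1879 = 0.1794 → 17.9 cM.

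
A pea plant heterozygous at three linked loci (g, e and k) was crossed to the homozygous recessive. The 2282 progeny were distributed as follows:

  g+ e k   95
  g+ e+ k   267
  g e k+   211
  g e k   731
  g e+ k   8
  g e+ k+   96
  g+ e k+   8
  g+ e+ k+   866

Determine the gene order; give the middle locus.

e

The two most frequent reciprocal classes, g+ e+ k+ and g e k, are the parental types, so the F1 was g+ e+ k+ / g e k.
The two rarest classes, g+ e k+ and g e+ k, are the double crossovers. Comparing them with the parentals, only the e allele has switched, so e is the middle locus and the order is k – e – g.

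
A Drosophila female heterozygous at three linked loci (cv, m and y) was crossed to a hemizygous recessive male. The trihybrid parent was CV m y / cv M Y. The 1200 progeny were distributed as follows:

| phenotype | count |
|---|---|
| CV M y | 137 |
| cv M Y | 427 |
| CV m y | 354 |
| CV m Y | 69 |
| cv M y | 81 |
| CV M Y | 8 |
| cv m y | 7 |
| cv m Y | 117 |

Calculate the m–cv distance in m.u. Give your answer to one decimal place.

The two rarest classes, cv m y and CV M Y, are the double crossovers. Comparing them with the parentals, only the cv allele has switched, so cv is the middle locus and the order is y – cv – m.
Crossovers in the cv–m interval produce the single-crossover classes CV M y and cv m Y (137 + 117 = 254) plus the double crossovers (15).
RF(cv–m) = (254 + 15) / 1200 = 269/1200 = 0.2242 → 22.4 m.u.

22.4 m.u.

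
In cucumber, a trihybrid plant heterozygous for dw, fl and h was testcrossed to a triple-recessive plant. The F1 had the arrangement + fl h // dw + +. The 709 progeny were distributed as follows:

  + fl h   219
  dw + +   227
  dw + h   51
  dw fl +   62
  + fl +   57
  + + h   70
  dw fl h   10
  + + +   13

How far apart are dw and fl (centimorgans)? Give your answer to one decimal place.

21.9 centimorgans

The two rarest classes, dw fl h and + + +, are the double crossovers. Comparing them with the parentals, only the dw allele has switched, so dw is the middle locus and the order is h – dw – fl.
Crossovers in the dw–fl interval produce the single-crossover classes + + h and dw fl + (70 + 62 = 132) plus the double crossovers (23).
RF(dw–fl) = (132 + 23) / 709 = 155/709 = 0.2186 → 21.9 centimorgans.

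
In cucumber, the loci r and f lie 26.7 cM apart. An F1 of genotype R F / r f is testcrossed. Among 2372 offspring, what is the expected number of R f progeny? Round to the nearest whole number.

A map distance of 26.7 cM corresponds to a recombination frequency of 0.267.
The F1 is R F / r f, so R f is a recombinant gamete class with expected frequency r/2 = 0.267/2 = 0.1335.
Expected number = 0.1335 × 2372 = 316.66 ≈ 317.

317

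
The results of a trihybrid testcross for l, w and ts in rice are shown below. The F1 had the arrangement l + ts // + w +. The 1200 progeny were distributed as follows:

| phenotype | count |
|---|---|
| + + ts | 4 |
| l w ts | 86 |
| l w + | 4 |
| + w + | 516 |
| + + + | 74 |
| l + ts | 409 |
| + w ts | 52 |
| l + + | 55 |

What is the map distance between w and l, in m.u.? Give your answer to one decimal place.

14.0 m.u.

The two rarest classes, + + ts and l w +, are the double crossovers. Comparing them with the parentals, only the l allele has switched, so l is the middle locus and the order is w – l – ts.
Crossovers in the w–l interval produce the single-crossover classes l w ts and + + + (86 + 74 = 160) plus the double crossovers (8).
RF(w–l) = (160 + 8) / 1200 = 168/1200 = 0.1400 → 14.0 m.u.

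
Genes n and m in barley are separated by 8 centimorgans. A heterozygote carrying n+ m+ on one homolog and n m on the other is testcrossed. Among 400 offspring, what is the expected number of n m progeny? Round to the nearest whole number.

A map distance of 8 centimorgans corresponds to a recombination frequency of 0.080.
The F1 is n+ m+ / n m, so n m is a parental gamete class with expected frequency (1 − r)/2 = 0.920/2 = 0.4600.
Expected number = 0.4600 × 400 = 184.00 ≈ 184.

184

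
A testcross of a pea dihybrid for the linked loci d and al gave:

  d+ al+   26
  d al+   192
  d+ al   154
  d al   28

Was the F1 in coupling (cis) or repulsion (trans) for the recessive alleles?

trans

The two most frequent classes are d+ al (154) and d al+ (192); these are the parental (non-recombinant) types.
So the F1 carried d+ al on one chromosome and d al+ on the other — the recessive alleles are on opposite chromosomes (trans / repulsion).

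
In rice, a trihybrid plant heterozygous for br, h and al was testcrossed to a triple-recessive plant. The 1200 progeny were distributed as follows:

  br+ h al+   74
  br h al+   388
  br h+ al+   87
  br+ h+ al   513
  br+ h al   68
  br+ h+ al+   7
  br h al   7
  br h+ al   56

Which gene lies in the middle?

The two most frequent reciprocal classes, br+ h+ al and br h al+, are the parental types, so the F1 was br+ h+ al / br h al+.
The two rarest classes, br+ h+ al+ and br h al, are the double crossovers. Comparing them with the parentals, only the al allele has switched, so al is the middle locus and the order is h – al – br.

al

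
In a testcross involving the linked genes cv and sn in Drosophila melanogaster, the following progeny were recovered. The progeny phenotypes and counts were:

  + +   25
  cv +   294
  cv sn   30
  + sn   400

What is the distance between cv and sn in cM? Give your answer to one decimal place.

7.3 cM

The two most frequent classes, + sn (400) and cv + (294), are the parental types, so the F1 was + sn / cv +.
The recombinant classes are + + and cv sn: 25 + 30 = 55.
Recombination frequency = 55/749 = 0.0734 ≈ 7.3%, i.e. 7.3 cM.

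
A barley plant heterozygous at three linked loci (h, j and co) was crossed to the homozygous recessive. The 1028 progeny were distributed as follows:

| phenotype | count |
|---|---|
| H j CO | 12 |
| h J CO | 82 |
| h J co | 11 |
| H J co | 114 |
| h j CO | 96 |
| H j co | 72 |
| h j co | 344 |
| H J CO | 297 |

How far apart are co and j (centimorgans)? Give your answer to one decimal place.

The two most frequent reciprocal classes, H J CO and h j co, are the parental types, so the F1 was H J CO / h j co.
The two rarest classes, H j CO and h J co, are the double crossovers. Comparing them with the parentals, only the j allele has switched, so j is the middle locus and the order is h – j – co.
Crossovers in the j–co interval produce the single-crossover classes H J co and h j CO (114 + 96 = 210) plus the double crossovers (23).
RF(j–co) = (210 + 23) / 1028 = 233/1028 = 0.2267 → 22.7 centimorgans.

22.7 centimorgans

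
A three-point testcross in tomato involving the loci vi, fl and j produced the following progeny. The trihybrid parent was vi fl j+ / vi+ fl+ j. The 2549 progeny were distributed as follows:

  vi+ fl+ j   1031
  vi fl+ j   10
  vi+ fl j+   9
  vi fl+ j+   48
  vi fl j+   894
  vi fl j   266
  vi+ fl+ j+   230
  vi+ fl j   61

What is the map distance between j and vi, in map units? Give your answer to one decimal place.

The two rarest classes, vi+ fl j+ and vi fl+ j, are the double crossovers. Comparing them with the parentals, only the vi allele has switched, so vi is the middle locus and the order is j – vi – fl.
Crossovers in the j–vi interval produce the single-crossover classes vi fl j and vi+ fl+ j+ (266 + 230 = 496) plus the double crossovers (19).
RF(j–vi) = (496 + 19) / 2549 = 515/2549 = 0.2020 → 20.2 map units.

20.2 map units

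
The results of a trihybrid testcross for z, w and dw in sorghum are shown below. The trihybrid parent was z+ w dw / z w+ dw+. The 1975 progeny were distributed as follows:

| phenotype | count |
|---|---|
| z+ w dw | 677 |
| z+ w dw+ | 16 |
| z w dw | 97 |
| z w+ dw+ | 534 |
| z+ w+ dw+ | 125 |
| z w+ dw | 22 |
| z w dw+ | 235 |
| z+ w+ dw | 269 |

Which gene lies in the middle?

The two rarest classes, z+ w dw+ and z w+ dw, are the double crossovers. Comparing them with the parentals, only the dw allele has switched, so dw is the middle locus and the order is z – dw – w.

dw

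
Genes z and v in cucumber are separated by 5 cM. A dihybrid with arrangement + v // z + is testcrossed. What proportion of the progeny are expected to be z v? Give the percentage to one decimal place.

A map distance of 5 cM corresponds to a recombination frequency of 0.050.
The F1 is + v / z +, so z v is a recombinant gamete class with expected frequency r/2 = 0.050/2 = 0.0250.
That is 0.0250 = 2.5% of the progeny.

2.5%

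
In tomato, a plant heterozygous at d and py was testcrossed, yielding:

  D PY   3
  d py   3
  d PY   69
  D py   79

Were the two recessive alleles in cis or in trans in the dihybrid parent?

The two most frequent classes are D py (79) and d PY (69); these are the parental (non-recombinant) types.
So the F1 carried D py on one chromosome and d PY on the other — the recessive alleles are on opposite chromosomes (trans / repulsion).

trans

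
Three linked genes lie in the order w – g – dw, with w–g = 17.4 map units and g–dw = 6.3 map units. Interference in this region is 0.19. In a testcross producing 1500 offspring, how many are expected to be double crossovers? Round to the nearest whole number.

Map distances give recombination frequencies of 0.174 and 0.063 for the two intervals.
With interference 0.19 (so coincidence = 0.81), expected double-crossover frequency = 0.174 × 0.063 × 0.81 = 0.00888.
Expected number = 0.00888 × 1500 = 13.32 ≈ 13.

13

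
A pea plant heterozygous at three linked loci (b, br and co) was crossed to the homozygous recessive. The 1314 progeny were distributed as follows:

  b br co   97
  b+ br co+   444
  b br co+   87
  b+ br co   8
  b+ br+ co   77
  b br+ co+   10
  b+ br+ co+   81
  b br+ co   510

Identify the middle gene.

The two most frequent reciprocal classes, b br+ co and b+ br co+, are the parental types, so the F1 was b br+ co / b+ br co+.
The two rarest classes, b br+ co+ and b+ br co, are the double crossovers. Comparing them with the parentals, only the co allele has switched, so co is the middle locus and the order is br – co – b.

co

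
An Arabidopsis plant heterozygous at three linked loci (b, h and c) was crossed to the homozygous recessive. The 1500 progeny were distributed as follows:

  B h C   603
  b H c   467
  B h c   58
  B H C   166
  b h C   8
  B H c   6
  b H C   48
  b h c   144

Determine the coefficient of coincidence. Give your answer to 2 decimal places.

0.54

The two most frequent reciprocal classes, B h C and b H c, are the parental types, so the F1 was B h C / b H c.
The two rarest classes, b h C and B H c, are the double crossovers. Comparing them with the parentals, only the b allele has switched, so b is the middle locus and the order is c – b – h.
c–b: (106 + 14)/1500 = 0.0800; b–h: (310 + 14)/1500 = 0.2160.
Expected DCO frequency = 0.0800 × 0.2160 ≈ 0.01728; observed = 14/1500 ≈ 0.00933.
Coefficient of coincidence = 0.00933/0.01728 ≈ 0.54.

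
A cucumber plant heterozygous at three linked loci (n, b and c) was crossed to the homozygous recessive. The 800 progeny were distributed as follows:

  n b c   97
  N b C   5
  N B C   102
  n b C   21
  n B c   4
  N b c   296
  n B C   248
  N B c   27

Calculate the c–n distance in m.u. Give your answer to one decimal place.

26.0 m.u.

The two most frequent reciprocal classes, N b c and n B C, are the parental types, so the F1 was N b c / n B C.
The two rarest classes, N b C and n B c, are the double crossovers. Comparing them with the parentals, only the c allele has switched, so c is the middle locus and the order is b – c – n.
Crossovers in the c–n interval produce the single-crossover classes n b c and N B C (97 + 102 = 199) plus the double crossovers (9).
RF(c–n) = (199 + 9) / 800 = 208/800 = 0.2600 → 26.0 m.u.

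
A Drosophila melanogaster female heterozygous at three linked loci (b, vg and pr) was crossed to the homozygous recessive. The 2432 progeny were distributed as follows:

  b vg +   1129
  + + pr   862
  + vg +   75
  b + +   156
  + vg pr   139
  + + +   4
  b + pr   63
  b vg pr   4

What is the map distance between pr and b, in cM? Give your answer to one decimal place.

6.0 cM

The two most frequent reciprocal classes, + + pr and b vg +, are the parental types, so the F1 was + + pr / b vg +.
The two rarest classes, + + + and b vg pr, are the double crossovers. Comparing them with the parentals, only the pr allele has switched, so pr is the middle locus and the order is vg – pr – b.
Crossovers in the pr–b interval produce the single-crossover classes b + pr and + vg + (63 + 75 = 138) plus the double crossovers (8).
RF(pr–b) = (138 + 8) / 2432 = 146/2432 = 0.0600 → 6.0 cM.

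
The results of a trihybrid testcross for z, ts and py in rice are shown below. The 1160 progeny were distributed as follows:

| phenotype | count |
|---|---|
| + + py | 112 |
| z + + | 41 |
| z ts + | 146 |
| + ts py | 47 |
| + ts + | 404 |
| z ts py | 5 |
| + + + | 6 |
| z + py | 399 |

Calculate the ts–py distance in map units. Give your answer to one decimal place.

8.5 map units

The two most frequent reciprocal classes, z + py and + ts +, are the parental types, so the F1 was z + py / + ts +.
The two rarest classes, z ts py and + + +, are the double crossovers. Comparing them with the parentals, only the ts allele has switched, so ts is the middle locus and the order is py – ts – z.
Crossovers in the py–ts interval produce the single-crossover classes z + + and + ts py (41 + 47 = 88) plus the double crossovers (11).
RF(py–ts) = (88 + 11) / 1160 = 99/1160 = 0.0853 → 8.5 map units.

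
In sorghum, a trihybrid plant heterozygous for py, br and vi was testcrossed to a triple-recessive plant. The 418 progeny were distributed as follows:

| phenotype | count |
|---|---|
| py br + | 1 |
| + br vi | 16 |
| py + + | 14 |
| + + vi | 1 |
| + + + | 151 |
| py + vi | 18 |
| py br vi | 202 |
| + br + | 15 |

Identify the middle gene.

The two most frequent reciprocal classes, py br vi and + + +, are the parental types, so the F1 was py br vi / + + +.
The two rarest classes, py br + and + + vi, are the double crossovers. Comparing them with the parentals, only the vi allele has switched, so vi is the middle locus and the order is br – vi – py.

vi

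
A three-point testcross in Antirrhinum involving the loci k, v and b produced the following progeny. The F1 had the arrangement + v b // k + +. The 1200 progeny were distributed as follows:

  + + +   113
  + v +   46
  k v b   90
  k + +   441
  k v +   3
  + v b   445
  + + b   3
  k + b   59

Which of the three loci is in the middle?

v

The two rarest classes, + + b and k v +, are the double crossovers. Comparing them with the parentals, only the v allele has switched, so v is the middle locus and the order is b – v – k.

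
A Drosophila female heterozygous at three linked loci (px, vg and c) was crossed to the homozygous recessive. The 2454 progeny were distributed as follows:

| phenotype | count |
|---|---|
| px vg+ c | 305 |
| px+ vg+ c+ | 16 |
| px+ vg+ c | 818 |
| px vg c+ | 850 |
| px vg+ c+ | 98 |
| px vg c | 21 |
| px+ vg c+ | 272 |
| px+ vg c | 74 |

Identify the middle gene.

The two most frequent reciprocal classes, px+ vg+ c and px vg c+, are the parental types, so the F1 was px+ vg+ c / px vg c+.
The two rarest classes, px+ vg+ c+ and px vg c, are the double crossovers. Comparing them with the parentals, only the c allele has switched, so c is the middle locus and the order is px – c – vg.

c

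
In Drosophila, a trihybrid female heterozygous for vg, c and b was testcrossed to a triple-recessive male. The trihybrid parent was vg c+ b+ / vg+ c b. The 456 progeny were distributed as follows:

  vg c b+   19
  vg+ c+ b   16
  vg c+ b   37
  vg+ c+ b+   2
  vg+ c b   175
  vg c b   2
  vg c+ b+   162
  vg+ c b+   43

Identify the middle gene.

vg

The two rarest classes, vg+ c+ b+ and vg c b, are the double crossovers. Comparing them with the parentals, only the vg allele has switched, so vg is the middle locus and the order is c – vg – b.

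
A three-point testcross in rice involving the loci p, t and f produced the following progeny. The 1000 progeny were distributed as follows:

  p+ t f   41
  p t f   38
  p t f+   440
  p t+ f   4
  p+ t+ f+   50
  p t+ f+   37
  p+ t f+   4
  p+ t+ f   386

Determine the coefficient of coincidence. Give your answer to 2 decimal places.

0.97

The two most frequent reciprocal classes, p+ t+ f and p t f+, are the parental types, so the F1 was p+ t+ f / p t f+.
The two rarest classes, p t+ f and p+ t f+, are the double crossovers. Comparing them with the parentals, only the p allele has switched, so p is the middle locus and the order is f – p – t.
f–p: (88 + 8)/1000 = 0.0960; p–t: (78 + 8)/1000 = 0.0860.
Expected DCO frequency = 0.0960 × 0.0860 ≈ 0.00826; observed = 8/1000 ≈ 0.00800.
Coefficient of coincidence = 0.00800/0.00826 ≈ 0.97.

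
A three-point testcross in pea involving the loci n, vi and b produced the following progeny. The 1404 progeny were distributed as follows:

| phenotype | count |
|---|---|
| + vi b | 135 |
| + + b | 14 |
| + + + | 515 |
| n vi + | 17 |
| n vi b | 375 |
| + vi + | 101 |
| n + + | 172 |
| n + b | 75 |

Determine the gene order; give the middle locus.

b

The two most frequent reciprocal classes, n vi b and + + +, are the parental types, so the F1 was n vi b / + + +.
The two rarest classes, n vi + and + + b, are the double crossovers. Comparing them with the parentals, only the b allele has switched, so b is the middle locus and the order is n – b – vi.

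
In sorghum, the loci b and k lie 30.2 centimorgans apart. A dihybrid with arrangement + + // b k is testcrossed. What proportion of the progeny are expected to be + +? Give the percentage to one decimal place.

34.9%

A map distance of 30.2 centimorgans corresponds to a recombination frequency of 0.302.
The F1 is + + / b k, so + + is a parental gamete class with expected frequency (1 − r)/2 = 0.698/2 = 0.3490.
That is 0.3490 = 34.9% of the progeny.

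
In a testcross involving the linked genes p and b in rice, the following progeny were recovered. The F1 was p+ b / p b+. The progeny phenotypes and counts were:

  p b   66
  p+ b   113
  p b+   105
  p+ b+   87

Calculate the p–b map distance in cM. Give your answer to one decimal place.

41.2 cM

The recombinant classes are p+ b+ and p b: 87 + 66 = 153.
Recombination frequency = 153/371 = 0.4124 ≈ 41.2%, i.e. 41.2 cM.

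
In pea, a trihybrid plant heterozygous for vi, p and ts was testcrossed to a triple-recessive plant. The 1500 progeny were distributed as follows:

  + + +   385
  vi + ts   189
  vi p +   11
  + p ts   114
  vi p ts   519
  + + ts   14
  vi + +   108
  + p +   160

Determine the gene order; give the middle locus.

The two most frequent reciprocal classes, vi p ts and + + +, are the parental types, so the F1 was vi p ts / + + +.
The two rarest classes, vi p + and + + ts, are the double crossovers. Comparing them with the parentals, only the ts allele has switched, so ts is the middle locus and the order is p – ts – vi.

ts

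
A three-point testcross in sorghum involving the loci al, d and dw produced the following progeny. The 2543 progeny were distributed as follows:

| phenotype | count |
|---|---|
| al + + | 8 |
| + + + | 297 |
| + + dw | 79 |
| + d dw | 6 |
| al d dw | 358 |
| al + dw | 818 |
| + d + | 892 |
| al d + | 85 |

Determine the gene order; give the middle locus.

dw

The two most frequent reciprocal classes, + d + and al + dw, are the parental types, so the F1 was + d + / al + dw.
The two rarest classes, + d dw and al + +, are the double crossovers. Comparing them with the parentals, only the dw allele has switched, so dw is the middle locus and the order is d – dw – al.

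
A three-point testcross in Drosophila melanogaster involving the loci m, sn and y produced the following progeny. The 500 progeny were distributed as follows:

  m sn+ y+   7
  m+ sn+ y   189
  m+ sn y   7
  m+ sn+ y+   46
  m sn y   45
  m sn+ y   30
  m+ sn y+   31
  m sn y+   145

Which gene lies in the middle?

sn

The two most frequent reciprocal classes, m+ sn+ y and m sn y+, are the parental types, so the F1 was m+ sn+ y / m sn y+.
The two rarest classes, m+ sn y and m sn+ y+, are the double crossovers. Comparing them with the parentals, only the sn allele has switched, so sn is the middle locus and the order is y – sn – m.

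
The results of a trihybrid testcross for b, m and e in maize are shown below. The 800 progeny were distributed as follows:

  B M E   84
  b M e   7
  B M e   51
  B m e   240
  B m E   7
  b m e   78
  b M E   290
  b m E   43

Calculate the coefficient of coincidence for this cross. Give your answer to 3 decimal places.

The two most frequent reciprocal classes, B m e and b M E, are the parental types, so the F1 was B m e / b M E.
The two rarest classes, B m E and b M e, are the double crossovers. Comparing them with the parentals, only the e allele has switched, so e is the middle locus and the order is m – e – b.
m–e: (94 + 14)/800 = 0.1350; e–b: (162 + 14)/800 = 0.2200.
Expected DCO frequency = 0.1350 × 0.2200 ≈ 0.02970; observed = 14/800 ≈ 0.01750.
Coefficient of coincidence = 0.01750/0.02970 ≈ 0.589.

0.589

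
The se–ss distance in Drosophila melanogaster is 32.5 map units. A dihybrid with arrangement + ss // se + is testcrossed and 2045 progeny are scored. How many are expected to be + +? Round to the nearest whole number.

332

A map distance of 32.5 map units corresponds to a recombination frequency of 0.325.
The F1 is + ss / se +, so + + is a recombinant gamete class with expected frequency r/2 = 0.325/2 = 0.1625.
Expected number = 0.1625 × 2045 = 332.31 ≈ 332.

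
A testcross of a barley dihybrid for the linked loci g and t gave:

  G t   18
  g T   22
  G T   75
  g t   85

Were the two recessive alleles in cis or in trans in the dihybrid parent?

cis

The two most frequent classes are G T (75) and g t (85); these are the parental (non-recombinant) types.
So the F1 carried G T on one chromosome and g t on the other — the recessive alleles are on the same chromosome (cis / coupling).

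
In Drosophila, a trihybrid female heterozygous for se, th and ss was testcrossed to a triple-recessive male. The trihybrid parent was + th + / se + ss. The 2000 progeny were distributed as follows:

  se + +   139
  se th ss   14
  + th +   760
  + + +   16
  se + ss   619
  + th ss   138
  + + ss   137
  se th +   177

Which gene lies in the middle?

th

The two rarest classes, + + + and se th ss, are the double crossovers. Comparing them with the parentals, only the th allele has switched, so th is the middle locus and the order is se – th – ss.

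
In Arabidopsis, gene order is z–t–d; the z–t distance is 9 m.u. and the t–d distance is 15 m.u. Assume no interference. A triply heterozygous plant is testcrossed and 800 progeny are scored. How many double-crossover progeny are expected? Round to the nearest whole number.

11

Map distances give recombination frequencies of 0.090 and 0.150 for the two intervals.
With no interference, expected double-crossover frequency = 0.090 × 0.150 = 0.01350.
Expected number = 0.01350 × 800 = 10.80 ≈ 11.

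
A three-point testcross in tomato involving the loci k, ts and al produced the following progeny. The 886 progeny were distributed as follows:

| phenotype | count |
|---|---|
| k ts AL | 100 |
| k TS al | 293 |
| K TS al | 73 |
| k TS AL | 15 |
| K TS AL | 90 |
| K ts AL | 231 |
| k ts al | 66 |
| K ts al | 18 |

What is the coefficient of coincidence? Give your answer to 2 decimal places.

The two most frequent reciprocal classes, K ts AL and k TS al, are the parental types, so the F1 was K ts AL / k TS al.
The two rarest classes, K ts al and k TS AL, are the double crossovers. Comparing them with the parentals, only the al allele has switched, so al is the middle locus and the order is ts – al – k.
ts–al: (156 + 33)/886 = 0.2133; al–k: (173 + 33)/886 = 0.2325.
Expected DCO frequency = 0.2133 × 0.2325 ≈ 0.04959; observed = 33/886 ≈ 0.03725.
Coefficient of coincidence = 0.03725/0.04959 ≈ 0.75.

0.75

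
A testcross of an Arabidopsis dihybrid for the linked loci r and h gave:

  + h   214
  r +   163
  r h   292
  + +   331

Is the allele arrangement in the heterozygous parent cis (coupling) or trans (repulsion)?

The two most frequent classes are + + (331) and r h (292); these are the parental (non-recombinant) types.
So the F1 carried + + on one chromosome and r h on the other — the recessive alleles are on the same chromosome (cis / coupling).

cis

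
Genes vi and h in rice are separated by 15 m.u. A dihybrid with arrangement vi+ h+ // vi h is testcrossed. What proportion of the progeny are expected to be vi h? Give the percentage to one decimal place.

42.5%

A map distance of 15 m.u. corresponds to a recombination frequency of 0.150.
The F1 is vi+ h+ / vi h, so vi h is a parental gamete class with expected frequency (1 − r)/2 = 0.850/2 = 0.4250.
That is 0.4250 = 42.5% of the progeny.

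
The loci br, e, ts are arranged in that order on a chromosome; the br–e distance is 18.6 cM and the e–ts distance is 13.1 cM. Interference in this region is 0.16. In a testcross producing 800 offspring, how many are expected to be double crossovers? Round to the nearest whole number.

Map distances give recombination frequencies of 0.186 and 0.131 for the two intervals.
With interference 0.16 (so coincidence = 0.84), expected double-crossover frequency = 0.186 × 0.131 × 0.84 = 0.02047.
Expected number = 0.02047 × 800 = 16.37 ≈ 16.

16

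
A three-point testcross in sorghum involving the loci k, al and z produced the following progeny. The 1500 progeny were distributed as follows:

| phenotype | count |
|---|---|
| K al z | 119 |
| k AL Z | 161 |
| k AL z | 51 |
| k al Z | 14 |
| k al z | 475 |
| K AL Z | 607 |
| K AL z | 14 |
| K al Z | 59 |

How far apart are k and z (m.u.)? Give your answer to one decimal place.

20.5 m.u.

The two most frequent reciprocal classes, k al z and K AL Z, are the parental types, so the F1 was k al z / K AL Z.
The two rarest classes, k al Z and K AL z, are the double crossovers. Comparing them with the parentals, only the z allele has switched, so z is the middle locus and the order is k – z – al.
Crossovers in the k–z interval produce the single-crossover classes K al z and k AL Z (119 + 161 = 280) plus the double crossovers (28).
RF(k–z) = (280 + 28) / 1500 = 308/1500 = 0.2053 → 20.5 m.u.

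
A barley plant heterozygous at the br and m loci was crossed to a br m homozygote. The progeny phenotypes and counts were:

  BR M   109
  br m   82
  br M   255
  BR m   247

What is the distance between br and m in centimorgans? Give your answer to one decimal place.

The two most frequent classes, BR m (247) and br M (255), are the parental types, so the F1 was BR m / br M.
The recombinant classes are BR M and br m: 109 + 82 = 191.
Recombination frequency = 191/693 = 0.2756 ≈ 27.6%, i.e. 27.6 centimorgans.

27.6 centimorgans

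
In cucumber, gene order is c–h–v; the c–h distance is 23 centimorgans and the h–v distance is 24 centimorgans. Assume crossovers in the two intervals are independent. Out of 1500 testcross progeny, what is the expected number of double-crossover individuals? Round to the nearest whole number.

Map distances give recombination frequencies of 0.230 and 0.240 for the two intervals.
With no interference, expected double-crossover frequency = 0.230 × 0.240 = 0.05520.
Expected number = 0.05520 × 1500 = 82.80 ≈ 83.

83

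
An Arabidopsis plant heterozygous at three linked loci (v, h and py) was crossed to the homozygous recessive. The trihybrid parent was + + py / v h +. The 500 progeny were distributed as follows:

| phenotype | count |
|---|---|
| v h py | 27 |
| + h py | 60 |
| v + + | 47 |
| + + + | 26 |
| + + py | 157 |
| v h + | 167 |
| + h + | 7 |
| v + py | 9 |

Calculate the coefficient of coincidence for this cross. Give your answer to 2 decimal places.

The two rarest classes, v + py and + h +, are the double crossovers. Comparing them with the parentals, only the v allele has switched, so v is the middle locus and the order is py – v – h.
py–v: (53 + 16)/500 = 0.1380; v–h: (107 + 16)/500 = 0.2460.
Expected DCO frequency = 0.1380 × 0.2460 ≈ 0.03395; observed = 16/500 ≈ 0.03200.
Coefficient of coincidence = 0.03200/0.03395 ≈ 0.94.

0.94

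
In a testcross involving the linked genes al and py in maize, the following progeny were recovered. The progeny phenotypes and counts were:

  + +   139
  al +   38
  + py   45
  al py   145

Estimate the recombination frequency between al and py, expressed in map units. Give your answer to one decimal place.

22.6 map units

The two most frequent classes, + + (139) and al py (145), are the parental types, so the F1 was + + / al py.
The recombinant classes are + py and al +: 45 + 38 = 83.
Recombination frequency = 83/367 = 0.2262 ≈ 22.6%, i.e. 22.6 map units.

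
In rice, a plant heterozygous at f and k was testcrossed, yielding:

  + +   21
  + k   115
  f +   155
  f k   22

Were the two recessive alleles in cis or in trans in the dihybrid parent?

The two most frequent classes are + k (115) and f + (155); these are the parental (non-recombinant) types.
So the F1 carried + k on one chromosome and f + on the other — the recessive alleles are on opposite chromosomes (trans / repulsion).

trans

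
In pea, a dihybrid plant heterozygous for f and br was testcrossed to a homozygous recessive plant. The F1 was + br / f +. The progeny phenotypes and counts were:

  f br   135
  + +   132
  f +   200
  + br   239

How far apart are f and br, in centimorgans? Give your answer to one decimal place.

The recombinant classes are + + and f br: 132 + 135 = 267.
Recombination frequency = 267/706 = 0.3782 ≈ 37.8%, i.e. 37.8 centimorgans.

37.8 centimorgans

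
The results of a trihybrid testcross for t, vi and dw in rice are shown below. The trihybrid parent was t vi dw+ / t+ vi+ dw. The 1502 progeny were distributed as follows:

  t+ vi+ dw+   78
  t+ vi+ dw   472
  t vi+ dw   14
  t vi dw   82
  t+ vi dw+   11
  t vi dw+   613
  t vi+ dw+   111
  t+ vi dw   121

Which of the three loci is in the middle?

The two rarest classes, t+ vi dw+ and t vi+ dw, are the double crossovers. Comparing them with the parentals, only the t allele has switched, so t is the middle locus and the order is dw – t – vi.

t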